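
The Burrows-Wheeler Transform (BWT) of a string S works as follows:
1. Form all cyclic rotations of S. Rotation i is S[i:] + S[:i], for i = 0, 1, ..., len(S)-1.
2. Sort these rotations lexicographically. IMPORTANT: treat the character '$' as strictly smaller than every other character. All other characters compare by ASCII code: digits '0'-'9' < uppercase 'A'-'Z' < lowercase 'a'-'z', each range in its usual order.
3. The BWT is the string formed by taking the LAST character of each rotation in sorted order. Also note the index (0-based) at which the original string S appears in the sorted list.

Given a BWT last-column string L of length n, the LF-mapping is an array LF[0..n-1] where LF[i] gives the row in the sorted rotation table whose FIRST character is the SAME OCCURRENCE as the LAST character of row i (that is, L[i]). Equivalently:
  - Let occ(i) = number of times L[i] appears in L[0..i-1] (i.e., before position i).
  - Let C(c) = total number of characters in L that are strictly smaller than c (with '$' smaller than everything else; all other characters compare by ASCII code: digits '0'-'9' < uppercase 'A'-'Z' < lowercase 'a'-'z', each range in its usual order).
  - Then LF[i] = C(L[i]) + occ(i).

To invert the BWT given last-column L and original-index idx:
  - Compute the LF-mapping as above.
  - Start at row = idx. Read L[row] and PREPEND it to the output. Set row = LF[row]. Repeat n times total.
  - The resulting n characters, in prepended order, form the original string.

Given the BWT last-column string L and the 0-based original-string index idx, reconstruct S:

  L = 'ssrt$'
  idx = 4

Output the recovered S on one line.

Answer: tsrs$

Derivation:
LF mapping: 2 3 1 4 0
Walk LF starting at row 4, prepending L[row]:
  step 1: row=4, L[4]='$', prepend. Next row=LF[4]=0
  step 2: row=0, L[0]='s', prepend. Next row=LF[0]=2
  step 3: row=2, L[2]='r', prepend. Next row=LF[2]=1
  step 4: row=1, L[1]='s', prepend. Next row=LF[1]=3
  step 5: row=3, L[3]='t', prepend. Next row=LF[3]=4
Reversed output: tsrs$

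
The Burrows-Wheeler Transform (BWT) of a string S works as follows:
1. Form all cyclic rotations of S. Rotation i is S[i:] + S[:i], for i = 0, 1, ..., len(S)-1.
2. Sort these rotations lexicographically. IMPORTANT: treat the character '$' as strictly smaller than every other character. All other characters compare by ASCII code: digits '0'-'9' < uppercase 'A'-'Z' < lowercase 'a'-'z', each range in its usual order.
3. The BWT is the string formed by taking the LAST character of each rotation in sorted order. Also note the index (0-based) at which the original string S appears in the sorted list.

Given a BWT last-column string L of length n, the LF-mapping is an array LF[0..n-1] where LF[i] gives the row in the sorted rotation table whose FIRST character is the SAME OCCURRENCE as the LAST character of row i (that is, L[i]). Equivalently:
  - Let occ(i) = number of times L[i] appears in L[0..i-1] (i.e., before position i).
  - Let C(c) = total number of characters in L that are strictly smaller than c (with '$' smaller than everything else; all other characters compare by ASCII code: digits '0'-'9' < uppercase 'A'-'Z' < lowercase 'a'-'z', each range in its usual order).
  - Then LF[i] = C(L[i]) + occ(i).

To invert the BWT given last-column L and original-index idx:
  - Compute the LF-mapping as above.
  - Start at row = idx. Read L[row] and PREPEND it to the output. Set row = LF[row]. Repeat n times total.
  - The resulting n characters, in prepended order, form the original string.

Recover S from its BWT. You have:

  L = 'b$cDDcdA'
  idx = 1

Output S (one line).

Answer: AdccDDb$

Derivation:
LF mapping: 4 0 5 2 3 6 7 1
Walk LF starting at row 1, prepending L[row]:
  step 1: row=1, L[1]='$', prepend. Next row=LF[1]=0
  step 2: row=0, L[0]='b', prepend. Next row=LF[0]=4
  step 3: row=4, L[4]='D', prepend. Next row=LF[4]=3
  step 4: row=3, L[3]='D', prepend. Next row=LF[3]=2
  step 5: row=2, L[2]='c', prepend. Next row=LF[2]=5
  step 6: row=5, L[5]='c', prepend. Next row=LF[5]=6
  step 7: row=6, L[6]='d', prepend. Next row=LF[6]=7
  step 8: row=7, L[7]='A', prepend. Next row=LF[7]=1
Reversed output: AdccDDb$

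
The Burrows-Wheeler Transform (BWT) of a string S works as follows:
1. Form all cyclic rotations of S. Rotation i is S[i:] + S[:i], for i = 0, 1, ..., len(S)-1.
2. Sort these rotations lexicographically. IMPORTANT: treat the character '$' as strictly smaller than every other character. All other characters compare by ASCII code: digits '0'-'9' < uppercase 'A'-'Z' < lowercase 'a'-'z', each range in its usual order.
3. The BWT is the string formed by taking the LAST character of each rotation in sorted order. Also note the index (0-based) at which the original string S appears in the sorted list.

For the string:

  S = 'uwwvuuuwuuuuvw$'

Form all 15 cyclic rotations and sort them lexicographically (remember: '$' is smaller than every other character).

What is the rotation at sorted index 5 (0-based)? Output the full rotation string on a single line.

All 15 rotations (rotation i = S[i:]+S[:i]):
  rot[0] = uwwvuuuwuuuuvw$
  rot[1] = wwvuuuwuuuuvw$u
  rot[2] = wvuuuwuuuuvw$uw
  rot[3] = vuuuwuuuuvw$uww
  rot[4] = uuuwuuuuvw$uwwv
  rot[5] = uuwuuuuvw$uwwvu
  rot[6] = uwuuuuvw$uwwvuu
  rot[7] = wuuuuvw$uwwvuuu
  rot[8] = uuuuvw$uwwvuuuw
  rot[9] = uuuvw$uwwvuuuwu
  rot[10] = uuvw$uwwvuuuwuu
  rot[11] = uvw$uwwvuuuwuuu
  rot[12] = vw$uwwvuuuwuuuu
  rot[13] = w$uwwvuuuwuuuuv
  rot[14] = $uwwvuuuwuuuuvw
Sorted (with $ < everything):
  sorted[0] = $uwwvuuuwuuuuvw
  sorted[1] = uuuuvw$uwwvuuuw
  sorted[2] = uuuvw$uwwvuuuwu
  sorted[3] = uuuwuuuuvw$uwwv
  sorted[4] = uuvw$uwwvuuuwuu
  sorted[5] = uuwuuuuvw$uwwvu
  sorted[6] = uvw$uwwvuuuwuuu
  sorted[7] = uwuuuuvw$uwwvuu
  sorted[8] = uwwvuuuwuuuuvw$
  sorted[9] = vuuuwuuuuvw$uww
  sorted[10] = vw$uwwvuuuwuuuu
  sorted[11] = w$uwwvuuuwuuuuv
  sorted[12] = wuuuuvw$uwwvuuu
  sorted[13] = wvuuuwuuuuvw$uw
  sorted[14] = wwvuuuwuuuuvw$u
sorted[5] = uuwuuuuvw$uwwvu

Answer: uuwuuuuvw$uwwvu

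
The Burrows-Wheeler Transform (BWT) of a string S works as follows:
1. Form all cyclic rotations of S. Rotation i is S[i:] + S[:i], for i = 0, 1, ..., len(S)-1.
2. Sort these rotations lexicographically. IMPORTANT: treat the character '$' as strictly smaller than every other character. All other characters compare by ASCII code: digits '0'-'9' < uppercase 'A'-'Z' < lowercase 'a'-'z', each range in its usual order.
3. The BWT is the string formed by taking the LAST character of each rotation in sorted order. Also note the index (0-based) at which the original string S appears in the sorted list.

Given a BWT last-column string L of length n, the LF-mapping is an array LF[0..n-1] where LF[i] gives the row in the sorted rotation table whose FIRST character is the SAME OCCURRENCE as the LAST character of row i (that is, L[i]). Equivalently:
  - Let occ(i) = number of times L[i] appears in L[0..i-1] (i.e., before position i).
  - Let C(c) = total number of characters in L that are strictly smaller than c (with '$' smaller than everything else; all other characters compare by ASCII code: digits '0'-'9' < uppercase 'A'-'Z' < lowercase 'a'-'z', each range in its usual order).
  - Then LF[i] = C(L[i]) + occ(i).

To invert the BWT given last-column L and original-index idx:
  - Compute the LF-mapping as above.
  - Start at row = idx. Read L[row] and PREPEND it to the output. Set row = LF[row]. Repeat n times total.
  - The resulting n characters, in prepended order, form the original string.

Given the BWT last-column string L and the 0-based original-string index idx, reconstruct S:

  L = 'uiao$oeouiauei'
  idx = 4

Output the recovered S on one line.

LF mapping: 11 5 1 8 0 9 3 10 12 6 2 13 4 7
Walk LF starting at row 4, prepending L[row]:
  step 1: row=4, L[4]='$', prepend. Next row=LF[4]=0
  step 2: row=0, L[0]='u', prepend. Next row=LF[0]=11
  step 3: row=11, L[11]='u', prepend. Next row=LF[11]=13
  step 4: row=13, L[13]='i', prepend. Next row=LF[13]=7
  step 5: row=7, L[7]='o', prepend. Next row=LF[7]=10
  step 6: row=10, L[10]='a', prepend. Next row=LF[10]=2
  step 7: row=2, L[2]='a', prepend. Next row=LF[2]=1
  step 8: row=1, L[1]='i', prepend. Next row=LF[1]=5
  step 9: row=5, L[5]='o', prepend. Next row=LF[5]=9
  step 10: row=9, L[9]='i', prepend. Next row=LF[9]=6
  step 11: row=6, L[6]='e', prepend. Next row=LF[6]=3
  step 12: row=3, L[3]='o', prepend. Next row=LF[3]=8
  step 13: row=8, L[8]='u', prepend. Next row=LF[8]=12
  step 14: row=12, L[12]='e', prepend. Next row=LF[12]=4
Reversed output: euoeioiaaoiuu$

Answer: euoeioiaaoiuu$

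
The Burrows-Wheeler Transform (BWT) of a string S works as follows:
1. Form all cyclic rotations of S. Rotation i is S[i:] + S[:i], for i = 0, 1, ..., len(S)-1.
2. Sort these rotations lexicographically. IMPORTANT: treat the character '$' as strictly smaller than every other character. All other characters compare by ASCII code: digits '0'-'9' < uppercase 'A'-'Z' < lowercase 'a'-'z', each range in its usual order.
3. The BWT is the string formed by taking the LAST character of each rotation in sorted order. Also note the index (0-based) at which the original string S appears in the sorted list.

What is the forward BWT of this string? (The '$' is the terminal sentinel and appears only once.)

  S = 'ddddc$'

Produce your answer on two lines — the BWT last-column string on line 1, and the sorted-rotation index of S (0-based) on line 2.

All 6 rotations (rotation i = S[i:]+S[:i]):
  rot[0] = ddddc$
  rot[1] = dddc$d
  rot[2] = ddc$dd
  rot[3] = dc$ddd
  rot[4] = c$dddd
  rot[5] = $ddddc
Sorted (with $ < everything):
  sorted[0] = $ddddc  (last char: 'c')
  sorted[1] = c$dddd  (last char: 'd')
  sorted[2] = dc$ddd  (last char: 'd')
  sorted[3] = ddc$dd  (last char: 'd')
  sorted[4] = dddc$d  (last char: 'd')
  sorted[5] = ddddc$  (last char: '$')
Last column: cdddd$
Original string S is at sorted index 5

Answer: cdddd$
5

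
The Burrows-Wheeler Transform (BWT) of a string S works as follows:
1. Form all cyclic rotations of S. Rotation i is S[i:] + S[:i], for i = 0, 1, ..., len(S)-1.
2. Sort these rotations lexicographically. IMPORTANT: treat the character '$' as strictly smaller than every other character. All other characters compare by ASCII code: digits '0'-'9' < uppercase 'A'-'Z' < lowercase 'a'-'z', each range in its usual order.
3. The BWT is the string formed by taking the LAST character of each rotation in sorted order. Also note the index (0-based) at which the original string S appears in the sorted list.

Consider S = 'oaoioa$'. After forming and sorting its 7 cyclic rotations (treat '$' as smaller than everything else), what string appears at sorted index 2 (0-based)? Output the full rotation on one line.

All 7 rotations (rotation i = S[i:]+S[:i]):
  rot[0] = oaoioa$
  rot[1] = aoioa$o
  rot[2] = oioa$oa
  rot[3] = ioa$oao
  rot[4] = oa$oaoi
  rot[5] = a$oaoio
  rot[6] = $oaoioa
Sorted (with $ < everything):
  sorted[0] = $oaoioa
  sorted[1] = a$oaoio
  sorted[2] = aoioa$o
  sorted[3] = ioa$oao
  sorted[4] = oa$oaoi
  sorted[5] = oaoioa$
  sorted[6] = oioa$oa
sorted[2] = aoioa$o

Answer: aoioa$o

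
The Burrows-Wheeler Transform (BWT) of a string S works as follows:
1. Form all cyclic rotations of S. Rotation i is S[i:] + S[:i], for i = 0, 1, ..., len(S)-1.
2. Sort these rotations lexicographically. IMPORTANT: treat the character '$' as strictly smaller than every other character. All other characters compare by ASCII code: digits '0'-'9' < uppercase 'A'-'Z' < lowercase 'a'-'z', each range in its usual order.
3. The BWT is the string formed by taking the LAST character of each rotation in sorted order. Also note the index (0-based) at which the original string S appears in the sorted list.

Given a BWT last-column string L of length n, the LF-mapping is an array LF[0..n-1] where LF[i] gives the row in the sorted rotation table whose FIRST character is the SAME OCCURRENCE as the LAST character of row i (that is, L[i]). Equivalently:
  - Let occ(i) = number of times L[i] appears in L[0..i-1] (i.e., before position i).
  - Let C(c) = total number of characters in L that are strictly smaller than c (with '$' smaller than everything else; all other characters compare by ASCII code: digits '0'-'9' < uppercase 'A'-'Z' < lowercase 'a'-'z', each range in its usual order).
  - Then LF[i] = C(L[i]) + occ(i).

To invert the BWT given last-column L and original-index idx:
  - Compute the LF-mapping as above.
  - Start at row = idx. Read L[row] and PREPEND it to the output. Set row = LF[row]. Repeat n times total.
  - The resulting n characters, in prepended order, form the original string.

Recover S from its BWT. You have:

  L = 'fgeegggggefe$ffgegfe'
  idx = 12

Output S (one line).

Answer: geeefgefggeggffgegf$

Derivation:
LF mapping: 7 12 1 2 13 14 15 16 17 3 8 4 0 9 10 18 5 19 11 6
Walk LF starting at row 12, prepending L[row]:
  step 1: row=12, L[12]='$', prepend. Next row=LF[12]=0
  step 2: row=0, L[0]='f', prepend. Next row=LF[0]=7
  step 3: row=7, L[7]='g', prepend. Next row=LF[7]=16
  step 4: row=16, L[16]='e', prepend. Next row=LF[16]=5
  step 5: row=5, L[5]='g', prepend. Next row=LF[5]=14
  step 6: row=14, L[14]='f', prepend. Next row=LF[14]=10
  step 7: row=10, L[10]='f', prepend. Next row=LF[10]=8
  step 8: row=8, L[8]='g', prepend. Next row=LF[8]=17
  step 9: row=17, L[17]='g', prepend. Next row=LF[17]=19
  step 10: row=19, L[19]='e', prepend. Next row=LF[19]=6
  step 11: row=6, L[6]='g', prepend. Next row=LF[6]=15
  step 12: row=15, L[15]='g', prepend. Next row=LF[15]=18
  step 13: row=18, L[18]='f', prepend. Next row=LF[18]=11
  step 14: row=11, L[11]='e', prepend. Next row=LF[11]=4
  step 15: row=4, L[4]='g', prepend. Next row=LF[4]=13
  step 16: row=13, L[13]='f', prepend. Next row=LF[13]=9
  step 17: row=9, L[9]='e', prepend. Next row=LF[9]=3
  step 18: row=3, L[3]='e', prepend. Next row=LF[3]=2
  step 19: row=2, L[2]='e', prepend. Next row=LF[2]=1
  step 20: row=1, L[1]='g', prepend. Next row=LF[1]=12
Reversed output: geeefgefggeggffgegf$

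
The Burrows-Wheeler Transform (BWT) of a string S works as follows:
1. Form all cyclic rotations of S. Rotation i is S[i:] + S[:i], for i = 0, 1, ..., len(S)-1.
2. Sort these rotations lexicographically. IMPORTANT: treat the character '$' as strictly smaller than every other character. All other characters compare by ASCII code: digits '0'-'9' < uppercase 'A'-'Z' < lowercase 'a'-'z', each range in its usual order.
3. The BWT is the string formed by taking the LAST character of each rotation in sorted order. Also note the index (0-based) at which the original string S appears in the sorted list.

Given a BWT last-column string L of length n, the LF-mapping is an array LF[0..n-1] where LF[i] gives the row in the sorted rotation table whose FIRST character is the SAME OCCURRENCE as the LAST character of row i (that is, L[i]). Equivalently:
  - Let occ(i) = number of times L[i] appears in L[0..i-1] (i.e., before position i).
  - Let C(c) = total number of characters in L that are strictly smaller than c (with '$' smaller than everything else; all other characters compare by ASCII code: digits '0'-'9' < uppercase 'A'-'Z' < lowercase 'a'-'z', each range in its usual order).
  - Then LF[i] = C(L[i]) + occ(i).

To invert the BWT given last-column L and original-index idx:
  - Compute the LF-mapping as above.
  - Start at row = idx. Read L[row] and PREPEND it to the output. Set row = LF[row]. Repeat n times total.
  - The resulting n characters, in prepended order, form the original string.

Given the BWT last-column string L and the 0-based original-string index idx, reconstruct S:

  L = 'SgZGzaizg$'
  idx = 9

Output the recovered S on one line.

LF mapping: 2 5 3 1 8 4 7 9 6 0
Walk LF starting at row 9, prepending L[row]:
  step 1: row=9, L[9]='$', prepend. Next row=LF[9]=0
  step 2: row=0, L[0]='S', prepend. Next row=LF[0]=2
  step 3: row=2, L[2]='Z', prepend. Next row=LF[2]=3
  step 4: row=3, L[3]='G', prepend. Next row=LF[3]=1
  step 5: row=1, L[1]='g', prepend. Next row=LF[1]=5
  step 6: row=5, L[5]='a', prepend. Next row=LF[5]=4
  step 7: row=4, L[4]='z', prepend. Next row=LF[4]=8
  step 8: row=8, L[8]='g', prepend. Next row=LF[8]=6
  step 9: row=6, L[6]='i', prepend. Next row=LF[6]=7
  step 10: row=7, L[7]='z', prepend. Next row=LF[7]=9
Reversed output: zigzagGZS$

Answer: zigzagGZS$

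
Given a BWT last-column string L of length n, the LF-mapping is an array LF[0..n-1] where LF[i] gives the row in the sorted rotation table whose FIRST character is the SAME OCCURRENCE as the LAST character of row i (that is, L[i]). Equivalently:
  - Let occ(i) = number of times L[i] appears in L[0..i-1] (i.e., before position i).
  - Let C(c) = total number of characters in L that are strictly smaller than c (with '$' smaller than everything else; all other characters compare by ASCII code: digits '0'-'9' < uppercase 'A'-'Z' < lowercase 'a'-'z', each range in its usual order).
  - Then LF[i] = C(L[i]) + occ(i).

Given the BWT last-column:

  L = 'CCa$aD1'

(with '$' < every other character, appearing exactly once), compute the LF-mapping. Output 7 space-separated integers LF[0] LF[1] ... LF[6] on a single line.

Char counts: '$':1, '1':1, 'C':2, 'D':1, 'a':2
C (first-col start): C('$')=0, C('1')=1, C('C')=2, C('D')=4, C('a')=5
L[0]='C': occ=0, LF[0]=C('C')+0=2+0=2
L[1]='C': occ=1, LF[1]=C('C')+1=2+1=3
L[2]='a': occ=0, LF[2]=C('a')+0=5+0=5
L[3]='$': occ=0, LF[3]=C('$')+0=0+0=0
L[4]='a': occ=1, LF[4]=C('a')+1=5+1=6
L[5]='D': occ=0, LF[5]=C('D')+0=4+0=4
L[6]='1': occ=0, LF[6]=C('1')+0=1+0=1

Answer: 2 3 5 0 6 4 1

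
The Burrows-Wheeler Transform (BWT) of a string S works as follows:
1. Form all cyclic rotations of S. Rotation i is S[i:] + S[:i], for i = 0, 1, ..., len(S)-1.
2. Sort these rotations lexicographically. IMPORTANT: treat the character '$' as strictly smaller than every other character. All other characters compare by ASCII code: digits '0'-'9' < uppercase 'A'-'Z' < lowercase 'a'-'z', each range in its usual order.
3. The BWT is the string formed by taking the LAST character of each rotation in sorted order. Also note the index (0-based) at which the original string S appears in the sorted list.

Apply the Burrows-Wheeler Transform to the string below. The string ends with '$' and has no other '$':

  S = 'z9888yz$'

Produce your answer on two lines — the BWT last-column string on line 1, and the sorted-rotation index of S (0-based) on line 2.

All 8 rotations (rotation i = S[i:]+S[:i]):
  rot[0] = z9888yz$
  rot[1] = 9888yz$z
  rot[2] = 888yz$z9
  rot[3] = 88yz$z98
  rot[4] = 8yz$z988
  rot[5] = yz$z9888
  rot[6] = z$z9888y
  rot[7] = $z9888yz
Sorted (with $ < everything):
  sorted[0] = $z9888yz  (last char: 'z')
  sorted[1] = 888yz$z9  (last char: '9')
  sorted[2] = 88yz$z98  (last char: '8')
  sorted[3] = 8yz$z988  (last char: '8')
  sorted[4] = 9888yz$z  (last char: 'z')
  sorted[5] = yz$z9888  (last char: '8')
  sorted[6] = z$z9888y  (last char: 'y')
  sorted[7] = z9888yz$  (last char: '$')
Last column: z988z8y$
Original string S is at sorted index 7

Answer: z988z8y$
7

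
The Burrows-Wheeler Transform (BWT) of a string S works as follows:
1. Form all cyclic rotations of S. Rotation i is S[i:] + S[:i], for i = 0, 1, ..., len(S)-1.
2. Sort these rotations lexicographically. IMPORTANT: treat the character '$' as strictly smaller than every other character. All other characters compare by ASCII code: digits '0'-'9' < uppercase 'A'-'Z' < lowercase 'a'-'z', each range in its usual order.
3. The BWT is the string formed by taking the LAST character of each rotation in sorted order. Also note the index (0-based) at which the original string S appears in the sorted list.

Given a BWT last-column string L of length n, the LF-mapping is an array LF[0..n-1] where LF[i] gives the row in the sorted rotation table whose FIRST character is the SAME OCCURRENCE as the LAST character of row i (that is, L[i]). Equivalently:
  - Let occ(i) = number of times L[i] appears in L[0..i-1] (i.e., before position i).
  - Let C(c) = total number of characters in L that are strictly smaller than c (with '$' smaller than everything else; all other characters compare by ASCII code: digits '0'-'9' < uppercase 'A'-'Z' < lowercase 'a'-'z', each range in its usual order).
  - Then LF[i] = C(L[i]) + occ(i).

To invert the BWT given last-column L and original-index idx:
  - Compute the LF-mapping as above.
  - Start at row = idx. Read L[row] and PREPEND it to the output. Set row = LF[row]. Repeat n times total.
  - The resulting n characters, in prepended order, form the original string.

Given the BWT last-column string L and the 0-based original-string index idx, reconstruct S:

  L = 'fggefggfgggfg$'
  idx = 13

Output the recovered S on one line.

LF mapping: 2 6 7 1 3 8 9 4 10 11 12 5 13 0
Walk LF starting at row 13, prepending L[row]:
  step 1: row=13, L[13]='$', prepend. Next row=LF[13]=0
  step 2: row=0, L[0]='f', prepend. Next row=LF[0]=2
  step 3: row=2, L[2]='g', prepend. Next row=LF[2]=7
  step 4: row=7, L[7]='f', prepend. Next row=LF[7]=4
  step 5: row=4, L[4]='f', prepend. Next row=LF[4]=3
  step 6: row=3, L[3]='e', prepend. Next row=LF[3]=1
  step 7: row=1, L[1]='g', prepend. Next row=LF[1]=6
  step 8: row=6, L[6]='g', prepend. Next row=LF[6]=9
  step 9: row=9, L[9]='g', prepend. Next row=LF[9]=11
  step 10: row=11, L[11]='f', prepend. Next row=LF[11]=5
  step 11: row=5, L[5]='g', prepend. Next row=LF[5]=8
  step 12: row=8, L[8]='g', prepend. Next row=LF[8]=10
  step 13: row=10, L[10]='g', prepend. Next row=LF[10]=12
  step 14: row=12, L[12]='g', prepend. Next row=LF[12]=13
Reversed output: ggggfgggeffgf$

Answer: ggggfgggeffgf$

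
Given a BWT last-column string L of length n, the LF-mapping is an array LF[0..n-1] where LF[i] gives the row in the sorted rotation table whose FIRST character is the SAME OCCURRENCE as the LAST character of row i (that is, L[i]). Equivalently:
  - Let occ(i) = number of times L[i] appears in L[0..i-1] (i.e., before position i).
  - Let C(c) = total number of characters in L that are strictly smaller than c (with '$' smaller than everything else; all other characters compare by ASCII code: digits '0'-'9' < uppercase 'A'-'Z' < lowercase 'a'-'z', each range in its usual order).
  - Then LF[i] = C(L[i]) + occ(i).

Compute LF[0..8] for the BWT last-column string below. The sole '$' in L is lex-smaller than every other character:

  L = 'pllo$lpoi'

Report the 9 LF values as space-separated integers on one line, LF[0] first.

Char counts: '$':1, 'i':1, 'l':3, 'o':2, 'p':2
C (first-col start): C('$')=0, C('i')=1, C('l')=2, C('o')=5, C('p')=7
L[0]='p': occ=0, LF[0]=C('p')+0=7+0=7
L[1]='l': occ=0, LF[1]=C('l')+0=2+0=2
L[2]='l': occ=1, LF[2]=C('l')+1=2+1=3
L[3]='o': occ=0, LF[3]=C('o')+0=5+0=5
L[4]='$': occ=0, LF[4]=C('$')+0=0+0=0
L[5]='l': occ=2, LF[5]=C('l')+2=2+2=4
L[6]='p': occ=1, LF[6]=C('p')+1=7+1=8
L[7]='o': occ=1, LF[7]=C('o')+1=5+1=6
L[8]='i': occ=0, LF[8]=C('i')+0=1+0=1

Answer: 7 2 3 5 0 4 8 6 1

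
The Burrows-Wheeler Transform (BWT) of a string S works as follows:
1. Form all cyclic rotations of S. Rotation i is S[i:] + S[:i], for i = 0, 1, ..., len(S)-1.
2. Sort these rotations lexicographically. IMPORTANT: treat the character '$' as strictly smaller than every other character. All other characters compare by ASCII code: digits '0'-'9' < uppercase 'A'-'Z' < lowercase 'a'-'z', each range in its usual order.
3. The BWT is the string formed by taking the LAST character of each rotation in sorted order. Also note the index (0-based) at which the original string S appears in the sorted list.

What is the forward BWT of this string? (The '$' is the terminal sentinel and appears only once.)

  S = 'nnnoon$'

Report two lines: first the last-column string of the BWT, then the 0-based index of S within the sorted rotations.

All 7 rotations (rotation i = S[i:]+S[:i]):
  rot[0] = nnnoon$
  rot[1] = nnoon$n
  rot[2] = noon$nn
  rot[3] = oon$nnn
  rot[4] = on$nnno
  rot[5] = n$nnnoo
  rot[6] = $nnnoon
Sorted (with $ < everything):
  sorted[0] = $nnnoon  (last char: 'n')
  sorted[1] = n$nnnoo  (last char: 'o')
  sorted[2] = nnnoon$  (last char: '$')
  sorted[3] = nnoon$n  (last char: 'n')
  sorted[4] = noon$nn  (last char: 'n')
  sorted[5] = on$nnno  (last char: 'o')
  sorted[6] = oon$nnn  (last char: 'n')
Last column: no$nnon
Original string S is at sorted index 2

Answer: no$nnon
2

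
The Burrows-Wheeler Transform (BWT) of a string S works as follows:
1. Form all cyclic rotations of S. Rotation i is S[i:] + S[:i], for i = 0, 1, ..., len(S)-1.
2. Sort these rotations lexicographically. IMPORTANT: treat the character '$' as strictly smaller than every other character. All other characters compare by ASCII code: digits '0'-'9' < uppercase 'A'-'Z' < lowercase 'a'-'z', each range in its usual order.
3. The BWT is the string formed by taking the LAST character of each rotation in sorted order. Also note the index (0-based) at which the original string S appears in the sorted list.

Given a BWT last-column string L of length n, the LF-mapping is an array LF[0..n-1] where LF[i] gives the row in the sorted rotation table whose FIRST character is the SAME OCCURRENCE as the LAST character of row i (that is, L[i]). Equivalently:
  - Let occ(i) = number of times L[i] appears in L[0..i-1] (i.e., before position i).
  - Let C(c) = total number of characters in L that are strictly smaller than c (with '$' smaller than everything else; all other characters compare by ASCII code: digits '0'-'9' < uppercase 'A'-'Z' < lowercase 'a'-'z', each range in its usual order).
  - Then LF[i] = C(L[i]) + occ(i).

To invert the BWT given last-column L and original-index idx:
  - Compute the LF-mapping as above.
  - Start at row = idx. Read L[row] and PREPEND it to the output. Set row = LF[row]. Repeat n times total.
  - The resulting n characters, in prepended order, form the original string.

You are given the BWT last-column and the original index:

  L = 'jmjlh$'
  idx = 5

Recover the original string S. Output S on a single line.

LF mapping: 2 5 3 4 1 0
Walk LF starting at row 5, prepending L[row]:
  step 1: row=5, L[5]='$', prepend. Next row=LF[5]=0
  step 2: row=0, L[0]='j', prepend. Next row=LF[0]=2
  step 3: row=2, L[2]='j', prepend. Next row=LF[2]=3
  step 4: row=3, L[3]='l', prepend. Next row=LF[3]=4
  step 5: row=4, L[4]='h', prepend. Next row=LF[4]=1
  step 6: row=1, L[1]='m', prepend. Next row=LF[1]=5
Reversed output: mhljj$

Answer: mhljj$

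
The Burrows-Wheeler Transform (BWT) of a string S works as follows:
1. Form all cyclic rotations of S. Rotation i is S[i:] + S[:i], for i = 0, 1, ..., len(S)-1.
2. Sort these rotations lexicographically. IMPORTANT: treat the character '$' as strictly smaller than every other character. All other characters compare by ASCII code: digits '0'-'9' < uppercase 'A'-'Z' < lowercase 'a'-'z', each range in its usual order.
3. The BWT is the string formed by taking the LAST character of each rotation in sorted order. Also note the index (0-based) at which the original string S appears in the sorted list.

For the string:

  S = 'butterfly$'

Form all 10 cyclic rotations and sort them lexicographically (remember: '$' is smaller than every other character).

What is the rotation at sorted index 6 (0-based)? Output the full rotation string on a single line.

All 10 rotations (rotation i = S[i:]+S[:i]):
  rot[0] = butterfly$
  rot[1] = utterfly$b
  rot[2] = tterfly$bu
  rot[3] = terfly$but
  rot[4] = erfly$butt
  rot[5] = rfly$butte
  rot[6] = fly$butter
  rot[7] = ly$butterf
  rot[8] = y$butterfl
  rot[9] = $butterfly
Sorted (with $ < everything):
  sorted[0] = $butterfly
  sorted[1] = butterfly$
  sorted[2] = erfly$butt
  sorted[3] = fly$butter
  sorted[4] = ly$butterf
  sorted[5] = rfly$butte
  sorted[6] = terfly$but
  sorted[7] = tterfly$bu
  sorted[8] = utterfly$b
  sorted[9] = y$butterfl
sorted[6] = terfly$but

Answer: terfly$but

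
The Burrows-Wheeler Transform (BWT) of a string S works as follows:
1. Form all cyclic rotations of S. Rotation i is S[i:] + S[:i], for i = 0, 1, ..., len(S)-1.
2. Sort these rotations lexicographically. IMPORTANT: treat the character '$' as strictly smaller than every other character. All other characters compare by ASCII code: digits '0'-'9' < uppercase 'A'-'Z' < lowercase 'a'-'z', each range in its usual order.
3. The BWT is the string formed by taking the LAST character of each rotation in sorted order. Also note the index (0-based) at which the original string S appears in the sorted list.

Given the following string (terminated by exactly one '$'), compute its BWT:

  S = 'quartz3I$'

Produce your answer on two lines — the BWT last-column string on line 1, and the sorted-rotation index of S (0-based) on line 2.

All 9 rotations (rotation i = S[i:]+S[:i]):
  rot[0] = quartz3I$
  rot[1] = uartz3I$q
  rot[2] = artz3I$qu
  rot[3] = rtz3I$qua
  rot[4] = tz3I$quar
  rot[5] = z3I$quart
  rot[6] = 3I$quartz
  rot[7] = I$quartz3
  rot[8] = $quartz3I
Sorted (with $ < everything):
  sorted[0] = $quartz3I  (last char: 'I')
  sorted[1] = 3I$quartz  (last char: 'z')
  sorted[2] = I$quartz3  (last char: '3')
  sorted[3] = artz3I$qu  (last char: 'u')
  sorted[4] = quartz3I$  (last char: '$')
  sorted[5] = rtz3I$qua  (last char: 'a')
  sorted[6] = tz3I$quar  (last char: 'r')
  sorted[7] = uartz3I$q  (last char: 'q')
  sorted[8] = z3I$quart  (last char: 't')
Last column: Iz3u$arqt
Original string S is at sorted index 4

Answer: Iz3u$arqt
4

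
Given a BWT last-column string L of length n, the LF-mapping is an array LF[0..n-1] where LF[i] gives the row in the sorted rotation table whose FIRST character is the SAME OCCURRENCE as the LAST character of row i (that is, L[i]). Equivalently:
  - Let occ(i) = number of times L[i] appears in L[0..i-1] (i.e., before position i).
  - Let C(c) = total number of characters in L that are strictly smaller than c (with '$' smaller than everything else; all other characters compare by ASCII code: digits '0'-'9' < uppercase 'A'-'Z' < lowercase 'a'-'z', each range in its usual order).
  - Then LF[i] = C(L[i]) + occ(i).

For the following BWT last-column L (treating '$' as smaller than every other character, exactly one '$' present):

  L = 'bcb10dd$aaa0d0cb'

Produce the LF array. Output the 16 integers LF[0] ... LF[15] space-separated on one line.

Char counts: '$':1, '0':3, '1':1, 'a':3, 'b':3, 'c':2, 'd':3
C (first-col start): C('$')=0, C('0')=1, C('1')=4, C('a')=5, C('b')=8, C('c')=11, C('d')=13
L[0]='b': occ=0, LF[0]=C('b')+0=8+0=8
L[1]='c': occ=0, LF[1]=C('c')+0=11+0=11
L[2]='b': occ=1, LF[2]=C('b')+1=8+1=9
L[3]='1': occ=0, LF[3]=C('1')+0=4+0=4
L[4]='0': occ=0, LF[4]=C('0')+0=1+0=1
L[5]='d': occ=0, LF[5]=C('d')+0=13+0=13
L[6]='d': occ=1, LF[6]=C('d')+1=13+1=14
L[7]='$': occ=0, LF[7]=C('$')+0=0+0=0
L[8]='a': occ=0, LF[8]=C('a')+0=5+0=5
L[9]='a': occ=1, LF[9]=C('a')+1=5+1=6
L[10]='a': occ=2, LF[10]=C('a')+2=5+2=7
L[11]='0': occ=1, LF[11]=C('0')+1=1+1=2
L[12]='d': occ=2, LF[12]=C('d')+2=13+2=15
L[13]='0': occ=2, LF[13]=C('0')+2=1+2=3
L[14]='c': occ=1, LF[14]=C('c')+1=11+1=12
L[15]='b': occ=2, LF[15]=C('b')+2=8+2=10

Answer: 8 11 9 4 1 13 14 0 5 6 7 2 15 3 12 10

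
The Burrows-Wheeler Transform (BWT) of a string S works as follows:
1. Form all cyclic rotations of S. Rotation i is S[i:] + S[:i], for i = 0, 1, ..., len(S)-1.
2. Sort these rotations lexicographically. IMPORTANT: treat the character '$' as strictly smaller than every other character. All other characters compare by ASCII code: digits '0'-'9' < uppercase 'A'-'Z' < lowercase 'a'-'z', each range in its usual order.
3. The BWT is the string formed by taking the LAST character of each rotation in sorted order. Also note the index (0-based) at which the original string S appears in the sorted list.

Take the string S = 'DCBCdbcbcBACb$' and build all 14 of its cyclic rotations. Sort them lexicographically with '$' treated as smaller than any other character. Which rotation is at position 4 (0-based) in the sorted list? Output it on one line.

All 14 rotations (rotation i = S[i:]+S[:i]):
  rot[0] = DCBCdbcbcBACb$
  rot[1] = CBCdbcbcBACb$D
  rot[2] = BCdbcbcBACb$DC
  rot[3] = CdbcbcBACb$DCB
  rot[4] = dbcbcBACb$DCBC
  rot[5] = bcbcBACb$DCBCd
  rot[6] = cbcBACb$DCBCdb
  rot[7] = bcBACb$DCBCdbc
  rot[8] = cBACb$DCBCdbcb
  rot[9] = BACb$DCBCdbcbc
  rot[10] = ACb$DCBCdbcbcB
  rot[11] = Cb$DCBCdbcbcBA
  rot[12] = b$DCBCdbcbcBAC
  rot[13] = $DCBCdbcbcBACb
Sorted (with $ < everything):
  sorted[0] = $DCBCdbcbcBACb
  sorted[1] = ACb$DCBCdbcbcB
  sorted[2] = BACb$DCBCdbcbc
  sorted[3] = BCdbcbcBACb$DC
  sorted[4] = CBCdbcbcBACb$D
  sorted[5] = Cb$DCBCdbcbcBA
  sorted[6] = CdbcbcBACb$DCB
  sorted[7] = DCBCdbcbcBACb$
  sorted[8] = b$DCBCdbcbcBAC
  sorted[9] = bcBACb$DCBCdbc
  sorted[10] = bcbcBACb$DCBCd
  sorted[11] = cBACb$DCBCdbcb
  sorted[12] = cbcBACb$DCBCdb
  sorted[13] = dbcbcBACb$DCBC
sorted[4] = CBCdbcbcBACb$D

Answer: CBCdbcbcBACb$D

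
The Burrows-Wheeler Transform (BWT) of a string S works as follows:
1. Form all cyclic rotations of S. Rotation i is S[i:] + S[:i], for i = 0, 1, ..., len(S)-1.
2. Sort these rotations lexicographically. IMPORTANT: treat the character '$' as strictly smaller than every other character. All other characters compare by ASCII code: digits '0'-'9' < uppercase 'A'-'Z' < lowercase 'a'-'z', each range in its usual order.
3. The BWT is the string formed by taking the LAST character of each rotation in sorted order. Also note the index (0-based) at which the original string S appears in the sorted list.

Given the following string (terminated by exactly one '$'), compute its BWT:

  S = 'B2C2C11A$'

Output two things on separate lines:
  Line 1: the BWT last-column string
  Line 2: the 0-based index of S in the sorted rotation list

All 9 rotations (rotation i = S[i:]+S[:i]):
  rot[0] = B2C2C11A$
  rot[1] = 2C2C11A$B
  rot[2] = C2C11A$B2
  rot[3] = 2C11A$B2C
  rot[4] = C11A$B2C2
  rot[5] = 11A$B2C2C
  rot[6] = 1A$B2C2C1
  rot[7] = A$B2C2C11
  rot[8] = $B2C2C11A
Sorted (with $ < everything):
  sorted[0] = $B2C2C11A  (last char: 'A')
  sorted[1] = 11A$B2C2C  (last char: 'C')
  sorted[2] = 1A$B2C2C1  (last char: '1')
  sorted[3] = 2C11A$B2C  (last char: 'C')
  sorted[4] = 2C2C11A$B  (last char: 'B')
  sorted[5] = A$B2C2C11  (last char: '1')
  sorted[6] = B2C2C11A$  (last char: '$')
  sorted[7] = C11A$B2C2  (last char: '2')
  sorted[8] = C2C11A$B2  (last char: '2')
Last column: AC1CB1$22
Original string S is at sorted index 6

Answer: AC1CB1$22
6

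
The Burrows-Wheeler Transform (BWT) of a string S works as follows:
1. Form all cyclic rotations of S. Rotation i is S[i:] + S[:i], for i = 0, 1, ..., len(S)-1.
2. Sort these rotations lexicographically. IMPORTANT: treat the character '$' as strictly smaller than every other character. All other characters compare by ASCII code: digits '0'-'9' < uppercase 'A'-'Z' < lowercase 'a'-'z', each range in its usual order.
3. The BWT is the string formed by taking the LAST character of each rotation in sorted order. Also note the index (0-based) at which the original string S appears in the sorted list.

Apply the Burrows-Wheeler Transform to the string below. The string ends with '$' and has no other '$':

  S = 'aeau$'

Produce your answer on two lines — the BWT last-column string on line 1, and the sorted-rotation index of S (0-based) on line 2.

All 5 rotations (rotation i = S[i:]+S[:i]):
  rot[0] = aeau$
  rot[1] = eau$a
  rot[2] = au$ae
  rot[3] = u$aea
  rot[4] = $aeau
Sorted (with $ < everything):
  sorted[0] = $aeau  (last char: 'u')
  sorted[1] = aeau$  (last char: '$')
  sorted[2] = au$ae  (last char: 'e')
  sorted[3] = eau$a  (last char: 'a')
  sorted[4] = u$aea  (last char: 'a')
Last column: u$eaa
Original string S is at sorted index 1

Answer: u$eaa
1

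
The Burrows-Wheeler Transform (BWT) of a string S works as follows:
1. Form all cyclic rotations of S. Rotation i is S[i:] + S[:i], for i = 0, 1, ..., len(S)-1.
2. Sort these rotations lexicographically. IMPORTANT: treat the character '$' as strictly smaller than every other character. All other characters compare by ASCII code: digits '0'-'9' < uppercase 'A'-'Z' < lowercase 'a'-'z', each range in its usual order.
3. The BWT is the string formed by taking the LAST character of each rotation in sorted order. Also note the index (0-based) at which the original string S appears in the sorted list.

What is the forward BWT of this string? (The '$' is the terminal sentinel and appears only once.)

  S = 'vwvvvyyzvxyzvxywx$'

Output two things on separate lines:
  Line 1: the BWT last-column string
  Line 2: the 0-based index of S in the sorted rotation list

All 18 rotations (rotation i = S[i:]+S[:i]):
  rot[0] = vwvvvyyzvxyzvxywx$
  rot[1] = wvvvyyzvxyzvxywx$v
  rot[2] = vvvyyzvxyzvxywx$vw
  rot[3] = vvyyzvxyzvxywx$vwv
  rot[4] = vyyzvxyzvxywx$vwvv
  rot[5] = yyzvxyzvxywx$vwvvv
  rot[6] = yzvxyzvxywx$vwvvvy
  rot[7] = zvxyzvxywx$vwvvvyy
  rot[8] = vxyzvxywx$vwvvvyyz
  rot[9] = xyzvxywx$vwvvvyyzv
  rot[10] = yzvxywx$vwvvvyyzvx
  rot[11] = zvxywx$vwvvvyyzvxy
  rot[12] = vxywx$vwvvvyyzvxyz
  rot[13] = xywx$vwvvvyyzvxyzv
  rot[14] = ywx$vwvvvyyzvxyzvx
  rot[15] = wx$vwvvvyyzvxyzvxy
  rot[16] = x$vwvvvyyzvxyzvxyw
  rot[17] = $vwvvvyyzvxyzvxywx
Sorted (with $ < everything):
  sorted[0] = $vwvvvyyzvxyzvxywx  (last char: 'x')
  sorted[1] = vvvyyzvxyzvxywx$vw  (last char: 'w')
  sorted[2] = vvyyzvxyzvxywx$vwv  (last char: 'v')
  sorted[3] = vwvvvyyzvxyzvxywx$  (last char: '$')
  sorted[4] = vxywx$vwvvvyyzvxyz  (last char: 'z')
  sorted[5] = vxyzvxywx$vwvvvyyz  (last char: 'z')
  sorted[6] = vyyzvxyzvxywx$vwvv  (last char: 'v')
  sorted[7] = wvvvyyzvxyzvxywx$v  (last char: 'v')
  sorted[8] = wx$vwvvvyyzvxyzvxy  (last char: 'y')
  sorted[9] = x$vwvvvyyzvxyzvxyw  (last char: 'w')
  sorted[10] = xywx$vwvvvyyzvxyzv  (last char: 'v')
  sorted[11] = xyzvxywx$vwvvvyyzv  (last char: 'v')
  sorted[12] = ywx$vwvvvyyzvxyzvx  (last char: 'x')
  sorted[13] = yyzvxyzvxywx$vwvvv  (last char: 'v')
  sorted[14] = yzvxywx$vwvvvyyzvx  (last char: 'x')
  sorted[15] = yzvxyzvxywx$vwvvvy  (last char: 'y')
  sorted[16] = zvxywx$vwvvvyyzvxy  (last char: 'y')
  sorted[17] = zvxyzvxywx$vwvvvyy  (last char: 'y')
Last column: xwv$zzvvywvvxvxyyy
Original string S is at sorted index 3

Answer: xwv$zzvvywvvxvxyyy
3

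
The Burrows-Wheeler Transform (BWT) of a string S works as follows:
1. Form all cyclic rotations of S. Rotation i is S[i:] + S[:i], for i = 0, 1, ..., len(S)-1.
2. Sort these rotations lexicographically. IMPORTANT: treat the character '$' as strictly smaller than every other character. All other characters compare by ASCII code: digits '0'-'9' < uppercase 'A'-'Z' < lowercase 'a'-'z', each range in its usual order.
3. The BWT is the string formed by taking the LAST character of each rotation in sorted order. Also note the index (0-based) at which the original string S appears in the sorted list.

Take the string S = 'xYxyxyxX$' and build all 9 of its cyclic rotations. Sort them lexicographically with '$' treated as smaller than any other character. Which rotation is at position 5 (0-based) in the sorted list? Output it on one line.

Answer: xyxX$xYxy

Derivation:
All 9 rotations (rotation i = S[i:]+S[:i]):
  rot[0] = xYxyxyxX$
  rot[1] = YxyxyxX$x
  rot[2] = xyxyxX$xY
  rot[3] = yxyxX$xYx
  rot[4] = xyxX$xYxy
  rot[5] = yxX$xYxyx
  rot[6] = xX$xYxyxy
  rot[7] = X$xYxyxyx
  rot[8] = $xYxyxyxX
Sorted (with $ < everything):
  sorted[0] = $xYxyxyxX
  sorted[1] = X$xYxyxyx
  sorted[2] = YxyxyxX$x
  sorted[3] = xX$xYxyxy
  sorted[4] = xYxyxyxX$
  sorted[5] = xyxX$xYxy
  sorted[6] = xyxyxX$xY
  sorted[7] = yxX$xYxyx
  sorted[8] = yxyxX$xYx
sorted[5] = xyxX$xYxy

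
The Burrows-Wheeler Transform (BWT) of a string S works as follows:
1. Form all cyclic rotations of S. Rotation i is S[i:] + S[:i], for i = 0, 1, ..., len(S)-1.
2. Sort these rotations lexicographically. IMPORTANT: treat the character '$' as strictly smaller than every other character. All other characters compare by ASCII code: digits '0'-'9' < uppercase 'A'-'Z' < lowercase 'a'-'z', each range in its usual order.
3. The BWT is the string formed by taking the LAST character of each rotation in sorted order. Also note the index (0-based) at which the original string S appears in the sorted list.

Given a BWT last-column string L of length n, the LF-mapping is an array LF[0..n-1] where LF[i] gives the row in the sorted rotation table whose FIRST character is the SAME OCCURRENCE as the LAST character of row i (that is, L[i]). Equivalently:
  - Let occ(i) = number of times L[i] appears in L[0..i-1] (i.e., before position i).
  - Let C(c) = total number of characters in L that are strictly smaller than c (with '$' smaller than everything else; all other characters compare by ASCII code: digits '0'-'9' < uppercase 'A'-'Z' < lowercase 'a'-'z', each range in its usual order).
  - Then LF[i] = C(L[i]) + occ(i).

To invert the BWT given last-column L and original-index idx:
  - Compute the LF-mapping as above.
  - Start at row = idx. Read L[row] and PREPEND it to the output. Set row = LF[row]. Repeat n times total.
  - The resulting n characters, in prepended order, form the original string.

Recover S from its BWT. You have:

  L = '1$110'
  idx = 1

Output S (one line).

LF mapping: 2 0 3 4 1
Walk LF starting at row 1, prepending L[row]:
  step 1: row=1, L[1]='$', prepend. Next row=LF[1]=0
  step 2: row=0, L[0]='1', prepend. Next row=LF[0]=2
  step 3: row=2, L[2]='1', prepend. Next row=LF[2]=3
  step 4: row=3, L[3]='1', prepend. Next row=LF[3]=4
  step 5: row=4, L[4]='0', prepend. Next row=LF[4]=1
Reversed output: 0111$

Answer: 0111$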